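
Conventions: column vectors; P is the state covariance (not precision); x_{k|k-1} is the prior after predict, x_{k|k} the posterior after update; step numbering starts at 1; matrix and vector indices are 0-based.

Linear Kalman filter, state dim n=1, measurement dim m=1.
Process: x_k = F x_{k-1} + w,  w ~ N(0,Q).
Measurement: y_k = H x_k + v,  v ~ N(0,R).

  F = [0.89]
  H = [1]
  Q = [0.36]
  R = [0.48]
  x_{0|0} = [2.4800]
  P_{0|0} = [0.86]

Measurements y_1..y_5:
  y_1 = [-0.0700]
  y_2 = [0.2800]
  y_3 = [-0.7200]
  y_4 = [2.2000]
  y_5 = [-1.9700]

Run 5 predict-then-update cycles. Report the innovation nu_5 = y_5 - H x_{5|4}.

step 1: x^-=[2.2072]  P^-=[1.0412]  S=[1.5212]  K=[0.6845]  nu=[-2.2772]  x^+=[0.6485]  P^+=[0.3285]
step 2: x^-=[0.5772]  P^-=[0.6202]  S=[1.1002]  K=[0.5637]  nu=[-0.2972]  x^+=[0.4097]  P^+=[0.2706]
step 3: x^-=[0.3646]  P^-=[0.5743]  S=[1.0543]  K=[0.5447]  nu=[-1.0846]  x^+=[-0.2262]  P^+=[0.2615]
step 4: x^-=[-0.2013]  P^-=[0.5671]  S=[1.0471]  K=[0.5416]  nu=[2.4013]  x^+=[1.0992]  P^+=[0.2600]
step 5: x^-=[0.9783]  P^-=[0.5659]  S=[1.0459]  K=[0.5411]  nu=[-2.9483]  x^+=[-0.6169]  P^+=[0.2597]

innov = [-2.9483]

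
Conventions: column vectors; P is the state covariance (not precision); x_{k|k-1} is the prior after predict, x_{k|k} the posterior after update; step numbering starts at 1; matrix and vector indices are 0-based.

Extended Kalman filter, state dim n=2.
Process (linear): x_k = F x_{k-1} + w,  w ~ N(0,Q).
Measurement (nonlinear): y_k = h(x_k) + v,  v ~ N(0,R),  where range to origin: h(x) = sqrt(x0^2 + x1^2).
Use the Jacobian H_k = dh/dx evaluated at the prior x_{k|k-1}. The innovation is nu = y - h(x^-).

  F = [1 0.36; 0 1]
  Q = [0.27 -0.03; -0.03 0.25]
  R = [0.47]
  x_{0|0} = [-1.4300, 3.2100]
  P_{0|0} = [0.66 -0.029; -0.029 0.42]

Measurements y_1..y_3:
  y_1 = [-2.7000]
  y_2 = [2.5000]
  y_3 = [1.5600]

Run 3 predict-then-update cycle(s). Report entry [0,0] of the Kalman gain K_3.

K[0,0] = -0.5661

step 1: x^-=[-0.2744, 3.2100]  P^-=[0.9636 0.0922; 0.0922 0.6700]  H_jac=[-0.0852 0.9964]  S=[1.1265]  K=[0.0087; 0.5856]  nu=[-5.9217]  x^+=[-0.3259, -0.2580]  P^+=[0.9635 0.0865; 0.0865 0.2836]
step 2: x^-=[-0.4188, -0.2580]  P^-=[1.3325 0.1586; 0.1586 0.5336]  H_jac=[-0.8514 -0.5245]  S=[1.7243]  K=[-0.7062; -0.2406]  nu=[2.0081]  x^+=[-1.8368, -0.7412]  P^+=[0.4726 -0.1344; -0.1344 0.4338]
step 3: x^-=[-2.1037, -0.7412]  P^-=[0.7021 -0.0082; -0.0082 0.6838]  H_jac=[-0.9432 -0.3323]  S=[1.1649]  K=[-0.5661; -0.1884]  nu=[-0.6704]  x^+=[-1.7241, -0.6149]  P^+=[0.3288 -0.1325; -0.1325 0.6425]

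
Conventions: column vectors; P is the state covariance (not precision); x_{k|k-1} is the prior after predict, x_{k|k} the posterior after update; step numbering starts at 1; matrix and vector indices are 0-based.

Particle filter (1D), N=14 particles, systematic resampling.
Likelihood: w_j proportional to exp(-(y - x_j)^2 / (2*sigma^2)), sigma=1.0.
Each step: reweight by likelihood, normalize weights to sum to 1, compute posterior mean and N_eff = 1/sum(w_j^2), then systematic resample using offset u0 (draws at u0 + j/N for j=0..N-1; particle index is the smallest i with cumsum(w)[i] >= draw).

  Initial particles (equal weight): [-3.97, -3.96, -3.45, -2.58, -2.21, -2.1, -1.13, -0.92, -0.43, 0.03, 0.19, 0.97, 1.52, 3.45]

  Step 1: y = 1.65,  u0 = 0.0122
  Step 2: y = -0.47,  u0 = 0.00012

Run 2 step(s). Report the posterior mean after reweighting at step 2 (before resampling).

post_mean = 0.3226

step 1: w=[0.0000, 0.0000, 0.0000, 0.0000, 0.0002, 0.0003, 0.0076, 0.0133, 0.0415, 0.0972, 0.1243, 0.2864, 0.3578, 0.0714]  mean=1.0547  Neff=4.1321  idx=[7, 9, 9, 10, 11, 11, 11, 11, 12, 12, 12, 12, 12, 13]
step 2: w=[0.1619, 0.1581, 0.1581, 0.1441, 0.0635, 0.0635, 0.0635, 0.0635, 0.0247, 0.0247, 0.0247, 0.0247, 0.0247, 0.0001]  mean=0.3226  Neff=8.6091  idx=[0, 0, 0, 1, 1, 2, 2, 3, 3, 4, 5, 6, 7, 10]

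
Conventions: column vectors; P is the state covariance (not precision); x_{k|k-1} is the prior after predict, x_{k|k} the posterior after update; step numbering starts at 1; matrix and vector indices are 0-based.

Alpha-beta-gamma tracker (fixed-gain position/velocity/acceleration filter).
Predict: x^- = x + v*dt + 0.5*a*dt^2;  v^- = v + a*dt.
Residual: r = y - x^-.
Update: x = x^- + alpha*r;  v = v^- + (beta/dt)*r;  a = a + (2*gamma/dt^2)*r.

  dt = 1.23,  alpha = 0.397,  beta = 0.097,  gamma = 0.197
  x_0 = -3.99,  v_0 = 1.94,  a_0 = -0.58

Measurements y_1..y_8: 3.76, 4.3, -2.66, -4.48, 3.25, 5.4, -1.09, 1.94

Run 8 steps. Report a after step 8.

step 1: x_pred=-2.0425  r=5.8025  x^+=0.2611  v^+=1.6842  a^+=0.9311
step 2: x_pred=3.0370  r=1.2630  x^+=3.5384  v^+=2.9291  a^+=1.2601
step 3: x_pred=8.0944  r=-10.7544  x^+=3.8249  v^+=3.6309  a^+=-1.5407
step 4: x_pred=7.1254  r=-11.6054  x^+=2.5181  v^+=0.8206  a^+=-4.5630
step 5: x_pred=0.0757  r=3.1743  x^+=1.3359  v^+=-4.5416  a^+=-3.7364
step 6: x_pred=-7.0766  r=12.4766  x^+=-2.1234  v^+=-8.1534  a^+=-0.4871
step 7: x_pred=-12.5205  r=11.4305  x^+=-7.9826  v^+=-7.8511  a^+=2.4897
step 8: x_pred=-15.7561  r=17.6961  x^+=-8.7308  v^+=-3.3932  a^+=7.0983

a_post = 7.0983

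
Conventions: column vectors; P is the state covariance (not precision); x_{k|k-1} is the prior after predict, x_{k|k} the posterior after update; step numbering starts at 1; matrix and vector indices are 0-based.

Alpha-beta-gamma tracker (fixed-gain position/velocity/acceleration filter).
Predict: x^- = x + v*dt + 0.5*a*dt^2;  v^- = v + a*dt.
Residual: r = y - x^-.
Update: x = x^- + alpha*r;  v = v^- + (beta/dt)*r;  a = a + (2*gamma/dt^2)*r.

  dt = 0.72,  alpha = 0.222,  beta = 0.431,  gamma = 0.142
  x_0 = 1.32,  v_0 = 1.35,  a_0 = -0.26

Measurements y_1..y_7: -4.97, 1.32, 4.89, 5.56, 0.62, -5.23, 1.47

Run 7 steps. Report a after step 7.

a_post = -9.7042

step 1: x_pred=2.2246  r=-7.1946  x^+=0.6274  v^+=-3.1440  a^+=-4.2015
step 2: x_pred=-2.7253  r=4.0453  x^+=-1.8272  v^+=-3.7475  a^+=-1.9853
step 3: x_pred=-5.0400  r=9.9300  x^+=-2.8356  v^+=0.7673  a^+=3.4547
step 4: x_pred=-1.3876  r=6.9476  x^+=0.1547  v^+=7.4136  a^+=7.2609
step 5: x_pred=7.3746  r=-6.7546  x^+=5.8751  v^+=8.5981  a^+=3.5605
step 6: x_pred=12.9886  r=-18.2186  x^+=8.9441  v^+=0.2558  a^+=-6.4204
step 7: x_pred=7.4641  r=-5.9941  x^+=6.1334  v^+=-7.9550  a^+=-9.7042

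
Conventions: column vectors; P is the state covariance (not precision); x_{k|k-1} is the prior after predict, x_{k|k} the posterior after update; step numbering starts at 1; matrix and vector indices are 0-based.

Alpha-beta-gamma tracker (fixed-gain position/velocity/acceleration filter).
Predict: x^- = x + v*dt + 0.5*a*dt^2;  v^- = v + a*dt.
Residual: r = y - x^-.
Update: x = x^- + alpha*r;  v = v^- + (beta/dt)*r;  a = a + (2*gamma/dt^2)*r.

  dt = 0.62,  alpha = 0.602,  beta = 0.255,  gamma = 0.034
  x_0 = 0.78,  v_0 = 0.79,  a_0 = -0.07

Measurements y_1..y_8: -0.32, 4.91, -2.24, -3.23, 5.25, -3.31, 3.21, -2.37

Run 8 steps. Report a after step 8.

step 1: x_pred=1.2563  r=-1.5763  x^+=0.3074  v^+=0.0983  a^+=-0.3489
step 2: x_pred=0.3013  r=4.6087  x^+=3.0757  v^+=1.7775  a^+=0.4664
step 3: x_pred=4.2674  r=-6.5074  x^+=0.3500  v^+=-0.6097  a^+=-0.6847
step 4: x_pred=-0.1597  r=-3.0703  x^+=-2.0080  v^+=-2.2971  a^+=-1.2279
step 5: x_pred=-3.6682  r=8.9182  x^+=1.7006  v^+=0.6096  a^+=0.3498
step 6: x_pred=2.1457  r=-5.4557  x^+=-1.1386  v^+=-1.4174  a^+=-0.6154
step 7: x_pred=-2.1357  r=5.3457  x^+=1.0824  v^+=0.3997  a^+=0.3303
step 8: x_pred=1.3937  r=-3.7637  x^+=-0.8720  v^+=-0.9435  a^+=-0.3355

a_post = -0.3355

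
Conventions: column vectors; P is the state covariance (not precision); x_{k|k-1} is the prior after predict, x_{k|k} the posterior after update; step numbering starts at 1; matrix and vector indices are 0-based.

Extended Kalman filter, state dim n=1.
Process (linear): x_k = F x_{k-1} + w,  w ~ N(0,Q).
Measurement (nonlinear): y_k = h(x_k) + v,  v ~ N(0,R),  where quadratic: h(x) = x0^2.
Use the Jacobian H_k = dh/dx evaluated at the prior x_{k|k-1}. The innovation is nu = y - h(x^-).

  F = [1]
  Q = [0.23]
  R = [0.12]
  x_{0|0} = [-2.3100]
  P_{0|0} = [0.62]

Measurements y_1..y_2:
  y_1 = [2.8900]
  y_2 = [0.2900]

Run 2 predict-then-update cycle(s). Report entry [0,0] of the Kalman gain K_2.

K[0,0] = -0.2695

step 1: x^-=[-2.3100]  P^-=[0.8500]  H_jac=[-4.6200]  S=[18.2627]  K=[-0.2150]  nu=[-2.4461]  x^+=[-1.7840]  P^+=[0.0056]
step 2: x^-=[-1.7840]  P^-=[0.2356]  H_jac=[-3.5680]  S=[3.1192]  K=[-0.2695]  nu=[-2.8927]  x^+=[-1.0045]  P^+=[0.0091]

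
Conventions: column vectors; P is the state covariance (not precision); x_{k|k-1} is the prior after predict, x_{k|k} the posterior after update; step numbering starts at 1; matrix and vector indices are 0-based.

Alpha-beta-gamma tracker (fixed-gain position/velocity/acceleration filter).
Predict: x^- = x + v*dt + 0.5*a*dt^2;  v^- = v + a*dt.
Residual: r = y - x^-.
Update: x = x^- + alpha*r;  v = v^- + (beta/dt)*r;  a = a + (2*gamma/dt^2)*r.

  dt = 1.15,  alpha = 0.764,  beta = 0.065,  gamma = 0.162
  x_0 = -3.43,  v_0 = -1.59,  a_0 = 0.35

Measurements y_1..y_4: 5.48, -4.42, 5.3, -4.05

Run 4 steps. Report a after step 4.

step 1: x_pred=-5.0271  r=10.5071  x^+=3.0003  v^+=-0.5936  a^+=2.9241
step 2: x_pred=4.2512  r=-8.6712  x^+=-2.3736  v^+=2.2790  a^+=0.7998
step 3: x_pred=0.7761  r=4.5239  x^+=4.2324  v^+=3.4544  a^+=1.9081
step 4: x_pred=9.4667  r=-13.5167  x^+=-0.8601  v^+=4.8847  a^+=-1.4034

a_post = -1.4034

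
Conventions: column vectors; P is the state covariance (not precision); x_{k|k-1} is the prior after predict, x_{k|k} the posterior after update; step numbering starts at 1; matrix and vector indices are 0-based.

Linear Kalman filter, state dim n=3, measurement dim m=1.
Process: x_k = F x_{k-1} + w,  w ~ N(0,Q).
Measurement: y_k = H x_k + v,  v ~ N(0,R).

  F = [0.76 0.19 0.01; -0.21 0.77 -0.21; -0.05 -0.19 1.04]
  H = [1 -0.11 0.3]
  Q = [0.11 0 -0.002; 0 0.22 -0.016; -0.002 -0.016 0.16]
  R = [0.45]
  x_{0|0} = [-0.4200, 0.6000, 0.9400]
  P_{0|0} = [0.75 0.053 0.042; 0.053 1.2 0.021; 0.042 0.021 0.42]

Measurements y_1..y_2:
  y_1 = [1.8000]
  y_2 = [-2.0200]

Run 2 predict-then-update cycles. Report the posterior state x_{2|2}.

x_post = [-0.4384, -0.1122, 0.6560]

step 1: x^-=[-0.1958, 0.3528, 0.8846]  P^-=[0.6026 0.0764 -0.0403; 0.0764 0.9628 -0.2664; -0.0403 -0.2664 0.6478]  S=[1.0991]  K=[0.5296; -0.0996; 0.1668]  nu=[1.7692]  x^+=[0.7412, 0.1767, 1.1797]  P^+=[0.2943 0.1344 -0.1374; 0.1344 0.9520 -0.2482; -0.1374 -0.2482 0.6172]
step 2: x^-=[0.6087, -0.2674, 1.1563]  P^-=[0.3502 0.1945 -0.2189; 0.1945 0.8493 -0.4669; -0.2189 -0.4669 0.9776]  S=[0.7551]  K=[0.3485; -0.0516; 0.1665]  nu=[-3.0049]  x^+=[-0.4384, -0.1122, 0.6560]  P^+=[0.2585 0.2081 -0.2627; 0.2081 0.8473 -0.4604; -0.2627 -0.4604 0.9567]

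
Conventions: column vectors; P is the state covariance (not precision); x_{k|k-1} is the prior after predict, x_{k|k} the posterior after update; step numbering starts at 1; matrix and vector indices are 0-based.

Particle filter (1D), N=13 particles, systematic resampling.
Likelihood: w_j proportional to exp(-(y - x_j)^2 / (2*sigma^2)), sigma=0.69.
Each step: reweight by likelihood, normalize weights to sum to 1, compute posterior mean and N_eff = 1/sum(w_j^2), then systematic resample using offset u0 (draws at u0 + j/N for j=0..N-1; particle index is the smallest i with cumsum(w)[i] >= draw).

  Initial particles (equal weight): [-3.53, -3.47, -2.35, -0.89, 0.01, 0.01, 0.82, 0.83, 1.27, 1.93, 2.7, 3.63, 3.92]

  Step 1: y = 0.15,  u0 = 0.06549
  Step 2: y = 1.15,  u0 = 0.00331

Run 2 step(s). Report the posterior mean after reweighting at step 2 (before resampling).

step 1: w=[0.0000, 0.0000, 0.0004, 0.0839, 0.2560, 0.2560, 0.1631, 0.1608, 0.0700, 0.0094, 0.0003, 0.0000, 0.0000]  mean=0.3046  Neff=5.1119  idx=[3, 4, 4, 4, 5, 5, 5, 6, 6, 6, 7, 7, 8]
step 2: w=[0.0018, 0.0365, 0.0365, 0.0365, 0.0365, 0.0365, 0.0365, 0.1274, 0.1274, 0.1274, 0.1283, 0.1283, 0.1407]  mean=0.7055  Neff=9.1448  idx=[1, 3, 5, 7, 7, 8, 8, 9, 10, 10, 11, 11, 12]

post_mean = 0.7055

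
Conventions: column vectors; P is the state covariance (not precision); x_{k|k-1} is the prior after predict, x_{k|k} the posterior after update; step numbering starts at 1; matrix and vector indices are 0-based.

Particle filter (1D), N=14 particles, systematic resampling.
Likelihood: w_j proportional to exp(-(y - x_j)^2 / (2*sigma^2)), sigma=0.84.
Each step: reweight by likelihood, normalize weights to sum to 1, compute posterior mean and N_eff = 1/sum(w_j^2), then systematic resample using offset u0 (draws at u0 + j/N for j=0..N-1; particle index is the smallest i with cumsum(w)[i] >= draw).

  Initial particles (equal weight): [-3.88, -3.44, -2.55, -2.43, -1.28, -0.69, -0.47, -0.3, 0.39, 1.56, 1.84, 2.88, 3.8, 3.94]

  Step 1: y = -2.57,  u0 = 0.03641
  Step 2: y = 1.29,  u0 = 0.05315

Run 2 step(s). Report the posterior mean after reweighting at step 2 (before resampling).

post_mean = -0.7746

step 1: w=[0.0891, 0.1757, 0.3004, 0.2963, 0.0924, 0.0246, 0.0132, 0.0078, 0.0006, 0.0000, 0.0000, 0.0000, 0.0000, 0.0000]  mean=-2.5795  Neff=4.4208  idx=[0, 1, 1, 1, 2, 2, 2, 2, 3, 3, 3, 3, 4, 5]
step 2: w=[0.0000, 0.0000, 0.0000, 0.0000, 0.0004, 0.0004, 0.0004, 0.0004, 0.0008, 0.0008, 0.0008, 0.0008, 0.1292, 0.8661]  mean=-0.7746  Neff=1.3042  idx=[12, 12, 13, 13, 13, 13, 13, 13, 13, 13, 13, 13, 13, 13]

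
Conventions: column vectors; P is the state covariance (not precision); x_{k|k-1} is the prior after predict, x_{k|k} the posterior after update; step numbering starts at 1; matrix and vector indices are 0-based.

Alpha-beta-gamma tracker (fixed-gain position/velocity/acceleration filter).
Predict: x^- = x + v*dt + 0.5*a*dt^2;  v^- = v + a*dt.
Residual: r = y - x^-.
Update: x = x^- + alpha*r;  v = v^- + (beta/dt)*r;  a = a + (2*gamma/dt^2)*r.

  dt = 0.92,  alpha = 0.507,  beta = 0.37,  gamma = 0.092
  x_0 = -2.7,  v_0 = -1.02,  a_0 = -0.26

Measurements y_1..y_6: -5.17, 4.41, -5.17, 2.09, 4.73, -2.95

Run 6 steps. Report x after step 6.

step 1: x_pred=-3.7484  r=-1.4216  x^+=-4.4692  v^+=-1.8309  a^+=-0.5690
step 2: x_pred=-6.3944  r=10.8044  x^+=-0.9166  v^+=1.9908  a^+=1.7798
step 3: x_pred=1.6682  r=-6.8382  x^+=-1.7988  v^+=0.8781  a^+=0.2932
step 4: x_pred=-0.8669  r=2.9569  x^+=0.6323  v^+=2.3370  a^+=0.9360
step 5: x_pred=3.1784  r=1.5516  x^+=3.9651  v^+=3.8221  a^+=1.2733
step 6: x_pred=8.0203  r=-10.9703  x^+=2.4583  v^+=0.5816  a^+=-1.1115

x_post = 2.4583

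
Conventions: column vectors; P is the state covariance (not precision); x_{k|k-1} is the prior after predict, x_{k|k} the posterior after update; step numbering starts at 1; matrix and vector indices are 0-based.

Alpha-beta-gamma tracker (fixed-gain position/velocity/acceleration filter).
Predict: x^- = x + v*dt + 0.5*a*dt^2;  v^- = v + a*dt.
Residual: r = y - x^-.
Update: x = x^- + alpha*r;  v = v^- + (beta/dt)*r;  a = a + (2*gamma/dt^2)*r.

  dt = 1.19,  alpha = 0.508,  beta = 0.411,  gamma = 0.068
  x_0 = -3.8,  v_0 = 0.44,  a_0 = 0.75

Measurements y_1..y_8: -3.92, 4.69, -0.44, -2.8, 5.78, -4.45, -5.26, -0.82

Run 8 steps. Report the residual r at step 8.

resid = 9.1433

step 1: x_pred=-2.7454  r=-1.1746  x^+=-3.3421  v^+=0.9268  a^+=0.6372
step 2: x_pred=-1.7880  r=6.4780  x^+=1.5028  v^+=3.9224  a^+=1.2593
step 3: x_pred=7.0622  r=-7.5022  x^+=3.2511  v^+=2.8299  a^+=0.5388
step 4: x_pred=7.0002  r=-9.8002  x^+=2.0217  v^+=0.0864  a^+=-0.4024
step 5: x_pred=1.8396  r=3.9404  x^+=3.8413  v^+=0.9685  a^+=-0.0239
step 6: x_pred=4.9769  r=-9.4269  x^+=0.1880  v^+=-2.3158  a^+=-0.9293
step 7: x_pred=-3.2258  r=-2.0342  x^+=-4.2592  v^+=-4.1242  a^+=-1.1246
step 8: x_pred=-9.9633  r=9.1433  x^+=-5.3185  v^+=-2.3047  a^+=-0.2465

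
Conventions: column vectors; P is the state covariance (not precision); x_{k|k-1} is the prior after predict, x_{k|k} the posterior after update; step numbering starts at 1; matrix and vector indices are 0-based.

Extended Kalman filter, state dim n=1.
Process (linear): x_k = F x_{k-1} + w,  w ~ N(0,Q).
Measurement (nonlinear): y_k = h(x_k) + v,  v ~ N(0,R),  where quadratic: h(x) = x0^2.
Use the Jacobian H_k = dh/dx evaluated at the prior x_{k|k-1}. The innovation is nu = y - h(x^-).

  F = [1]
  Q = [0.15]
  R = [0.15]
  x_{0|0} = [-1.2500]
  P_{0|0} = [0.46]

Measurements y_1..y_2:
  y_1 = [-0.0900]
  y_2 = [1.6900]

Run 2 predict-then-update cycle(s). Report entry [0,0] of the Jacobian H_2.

step 1: x^-=[-1.2500]  P^-=[0.6100]  H_jac=[-2.5000]  S=[3.9625]  K=[-0.3849]  nu=[-1.6525]  x^+=[-0.6140]  P^+=[0.0231]
step 2: x^-=[-0.6140]  P^-=[0.1731]  H_jac=[-1.2280]  S=[0.4110]  K=[-0.5171]  nu=[1.3130]  x^+=[-1.2930]  P^+=[0.0632]

H_jac[0,0] = -1.2280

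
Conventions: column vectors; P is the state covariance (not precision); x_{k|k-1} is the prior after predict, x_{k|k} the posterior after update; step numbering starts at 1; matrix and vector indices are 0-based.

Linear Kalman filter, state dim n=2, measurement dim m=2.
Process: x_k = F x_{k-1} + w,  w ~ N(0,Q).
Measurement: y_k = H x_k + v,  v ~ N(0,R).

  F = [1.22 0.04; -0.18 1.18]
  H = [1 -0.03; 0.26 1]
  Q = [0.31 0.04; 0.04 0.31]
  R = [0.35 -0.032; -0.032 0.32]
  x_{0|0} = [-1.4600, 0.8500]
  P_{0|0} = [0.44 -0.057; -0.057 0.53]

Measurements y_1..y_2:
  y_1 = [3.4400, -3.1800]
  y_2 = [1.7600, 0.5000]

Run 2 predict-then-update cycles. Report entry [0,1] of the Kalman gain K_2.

K[0,1] = 0.0582

step 1: x^-=[-1.7472, 1.2658]  P^-=[0.9602 -0.1133; -0.1133 1.0864]  S=[1.3180 0.0727; 0.0727 1.4125]  K=[0.7279 0.0591; -0.1524 0.7562]  nu=[5.2252, -3.9915]  x^+=[1.8200, -2.5486]  P^+=[0.2508 -0.0696; -0.0696 0.2649]
step 2: x^-=[2.1185, -3.3350]  P^-=[0.6769 -0.1022; -0.1022 0.7166]  S=[1.0337 0.0211; 0.0211 1.0292]  K=[0.6566 0.0582; -0.1334 0.6732]  nu=[-0.4586, 3.2842]  x^+=[2.0087, -1.0630]  P^+=[0.2261 -0.0612; -0.0612 0.2356]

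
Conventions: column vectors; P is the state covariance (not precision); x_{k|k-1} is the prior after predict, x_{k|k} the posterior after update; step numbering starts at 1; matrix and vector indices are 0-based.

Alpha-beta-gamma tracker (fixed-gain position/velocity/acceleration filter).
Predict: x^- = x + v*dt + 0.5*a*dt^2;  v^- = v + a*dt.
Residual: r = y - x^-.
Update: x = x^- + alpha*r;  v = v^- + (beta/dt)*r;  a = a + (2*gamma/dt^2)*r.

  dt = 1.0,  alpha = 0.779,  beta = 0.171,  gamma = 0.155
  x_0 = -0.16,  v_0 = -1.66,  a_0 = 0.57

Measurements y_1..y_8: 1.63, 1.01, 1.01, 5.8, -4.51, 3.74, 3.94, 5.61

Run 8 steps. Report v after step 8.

v_post = -1.5365

step 1: x_pred=-1.5350  r=3.1650  x^+=0.9305  v^+=-0.5488  a^+=1.5511
step 2: x_pred=1.1573  r=-0.1473  x^+=1.0426  v^+=0.9772  a^+=1.5055
step 3: x_pred=2.7725  r=-1.7625  x^+=1.3995  v^+=2.1813  a^+=0.9591
step 4: x_pred=4.0603  r=1.7397  x^+=5.4155  v^+=3.4379  a^+=1.4984
step 5: x_pred=9.6026  r=-14.1126  x^+=-1.3911  v^+=2.5230  a^+=-2.8765
step 6: x_pred=-0.3063  r=4.0463  x^+=2.8458  v^+=0.3384  a^+=-1.6221
step 7: x_pred=2.3731  r=1.5669  x^+=3.5937  v^+=-1.0157  a^+=-1.1364
step 8: x_pred=2.0098  r=3.6002  x^+=4.8143  v^+=-1.5365  a^+=-0.0203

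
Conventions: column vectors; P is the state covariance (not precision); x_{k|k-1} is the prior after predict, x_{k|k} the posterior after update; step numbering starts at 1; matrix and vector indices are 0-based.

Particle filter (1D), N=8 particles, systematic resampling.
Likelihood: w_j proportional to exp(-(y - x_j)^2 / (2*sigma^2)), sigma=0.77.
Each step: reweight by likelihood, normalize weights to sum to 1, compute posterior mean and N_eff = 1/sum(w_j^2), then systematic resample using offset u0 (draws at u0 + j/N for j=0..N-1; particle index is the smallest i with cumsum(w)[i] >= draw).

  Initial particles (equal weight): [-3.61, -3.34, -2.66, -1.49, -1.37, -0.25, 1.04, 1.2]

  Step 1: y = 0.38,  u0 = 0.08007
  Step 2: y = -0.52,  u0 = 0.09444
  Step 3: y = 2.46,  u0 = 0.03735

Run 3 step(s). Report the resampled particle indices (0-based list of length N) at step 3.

resampled_idx = [6, 6, 6, 6, 7, 7, 7, 7]

step 1: w=[0.0000, 0.0000, 0.0002, 0.0249, 0.0359, 0.3401, 0.3292, 0.2696]  mean=0.4940  Neff=3.3481  idx=[5, 5, 5, 6, 6, 6, 7, 7]
step 2: w=[0.2789, 0.2789, 0.2789, 0.0381, 0.0381, 0.0381, 0.0245, 0.0245]  mean=-0.0316  Neff=4.1851  idx=[0, 0, 1, 1, 2, 2, 3, 6]
step 3: w=[0.0045, 0.0045, 0.0045, 0.0045, 0.0045, 0.0045, 0.3996, 0.5736]  mean=1.0972  Neff=2.0458  idx=[6, 6, 6, 6, 7, 7, 7, 7]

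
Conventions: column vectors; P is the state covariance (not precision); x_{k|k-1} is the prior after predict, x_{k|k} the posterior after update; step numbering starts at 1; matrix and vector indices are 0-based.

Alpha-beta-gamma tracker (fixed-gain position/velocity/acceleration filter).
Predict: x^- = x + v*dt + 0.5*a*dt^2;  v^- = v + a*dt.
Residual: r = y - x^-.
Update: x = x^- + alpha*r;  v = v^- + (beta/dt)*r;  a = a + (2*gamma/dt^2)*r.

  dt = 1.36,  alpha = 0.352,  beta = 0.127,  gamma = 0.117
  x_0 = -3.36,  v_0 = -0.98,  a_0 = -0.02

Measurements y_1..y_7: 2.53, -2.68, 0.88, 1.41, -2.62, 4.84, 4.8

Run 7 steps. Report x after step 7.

x_post = 6.9325

step 1: x_pred=-4.7113  r=7.2413  x^+=-2.1624  v^+=-0.3310  a^+=0.8961
step 2: x_pred=-1.7838  r=-0.8962  x^+=-2.0992  v^+=0.8040  a^+=0.7827
step 3: x_pred=-0.2819  r=1.1619  x^+=0.1271  v^+=1.9771  a^+=0.9297
step 4: x_pred=3.6757  r=-2.2657  x^+=2.8782  v^+=3.0299  a^+=0.6431
step 5: x_pred=7.5936  r=-10.2136  x^+=3.9984  v^+=2.9507  a^+=-0.6491
step 6: x_pred=7.4112  r=-2.5712  x^+=6.5061  v^+=1.8279  a^+=-0.9744
step 7: x_pred=8.0910  r=-3.2910  x^+=6.9325  v^+=0.1954  a^+=-1.3907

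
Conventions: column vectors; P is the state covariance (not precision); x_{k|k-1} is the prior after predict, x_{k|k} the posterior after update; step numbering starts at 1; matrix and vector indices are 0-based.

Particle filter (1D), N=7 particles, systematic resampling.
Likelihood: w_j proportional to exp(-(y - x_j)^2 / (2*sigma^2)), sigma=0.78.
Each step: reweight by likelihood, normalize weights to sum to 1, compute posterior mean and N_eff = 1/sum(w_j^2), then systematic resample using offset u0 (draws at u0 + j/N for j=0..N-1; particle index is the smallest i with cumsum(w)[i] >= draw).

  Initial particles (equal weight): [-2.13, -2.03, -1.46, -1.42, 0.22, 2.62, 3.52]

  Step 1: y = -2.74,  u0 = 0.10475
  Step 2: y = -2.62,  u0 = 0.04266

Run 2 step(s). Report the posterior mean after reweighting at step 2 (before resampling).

post_mean = -1.9834

step 1: w=[0.3882, 0.3483, 0.1371, 0.1259, 0.0004, 0.0000, 0.0000]  mean=-1.9130  Neff=3.2603  idx=[0, 0, 1, 1, 1, 2, 3]
step 2: w=[0.1811, 0.1811, 0.1657, 0.1657, 0.1657, 0.0730, 0.0676]  mean=-1.9834  Neff=6.3330  idx=[0, 1, 1, 2, 3, 4, 5]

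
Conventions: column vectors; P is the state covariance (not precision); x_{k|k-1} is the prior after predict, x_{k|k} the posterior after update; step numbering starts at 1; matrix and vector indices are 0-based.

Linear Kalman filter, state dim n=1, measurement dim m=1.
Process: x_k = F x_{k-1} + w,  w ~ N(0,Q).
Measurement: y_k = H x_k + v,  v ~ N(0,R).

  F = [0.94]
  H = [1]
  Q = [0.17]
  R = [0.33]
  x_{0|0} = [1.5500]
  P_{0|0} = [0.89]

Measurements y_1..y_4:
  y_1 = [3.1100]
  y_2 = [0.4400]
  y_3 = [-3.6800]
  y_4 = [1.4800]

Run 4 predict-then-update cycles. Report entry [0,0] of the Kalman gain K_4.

K[0,0] = 0.4885

step 1: x^-=[1.4570]  P^-=[0.9564]  S=[1.2864]  K=[0.7435]  nu=[1.6530]  x^+=[2.6860]  P^+=[0.2453]
step 2: x^-=[2.5248]  P^-=[0.3868]  S=[0.7168]  K=[0.5396]  nu=[-2.0848]  x^+=[1.3998]  P^+=[0.1781]
step 3: x^-=[1.3158]  P^-=[0.3273]  S=[0.6573]  K=[0.4980]  nu=[-4.9958]  x^+=[-1.1720]  P^+=[0.1643]
step 4: x^-=[-1.1017]  P^-=[0.3152]  S=[0.6452]  K=[0.4885]  nu=[2.5817]  x^+=[0.1596]  P^+=[0.1612]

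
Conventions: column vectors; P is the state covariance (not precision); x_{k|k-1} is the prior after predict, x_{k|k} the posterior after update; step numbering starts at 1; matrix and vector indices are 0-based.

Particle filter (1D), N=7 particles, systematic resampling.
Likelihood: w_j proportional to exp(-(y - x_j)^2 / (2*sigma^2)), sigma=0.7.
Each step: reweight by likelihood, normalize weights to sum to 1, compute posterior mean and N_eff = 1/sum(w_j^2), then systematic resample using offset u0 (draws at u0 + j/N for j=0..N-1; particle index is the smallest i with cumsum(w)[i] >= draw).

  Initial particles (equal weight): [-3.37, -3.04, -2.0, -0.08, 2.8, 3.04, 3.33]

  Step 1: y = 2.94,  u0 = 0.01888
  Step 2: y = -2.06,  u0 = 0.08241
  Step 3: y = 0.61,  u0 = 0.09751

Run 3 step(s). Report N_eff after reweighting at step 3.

step 1: w=[0.0000, 0.0000, 0.0000, 0.0000, 0.3468, 0.3502, 0.3029]  mean=3.0445  Neff=2.9877  idx=[4, 4, 4, 5, 5, 6, 6]
step 2: w=[0.3142, 0.3142, 0.3142, 0.0274, 0.0274, 0.0012, 0.0012]  mean=2.8145  Neff=3.3586  idx=[0, 0, 1, 1, 2, 2, 2]
step 3: w=[0.1429, 0.1429, 0.1429, 0.1429, 0.1429, 0.1429, 0.1429]  mean=2.8000  Neff=7.0000  idx=[0, 1, 2, 3, 4, 5, 6]

N_eff = 7.0000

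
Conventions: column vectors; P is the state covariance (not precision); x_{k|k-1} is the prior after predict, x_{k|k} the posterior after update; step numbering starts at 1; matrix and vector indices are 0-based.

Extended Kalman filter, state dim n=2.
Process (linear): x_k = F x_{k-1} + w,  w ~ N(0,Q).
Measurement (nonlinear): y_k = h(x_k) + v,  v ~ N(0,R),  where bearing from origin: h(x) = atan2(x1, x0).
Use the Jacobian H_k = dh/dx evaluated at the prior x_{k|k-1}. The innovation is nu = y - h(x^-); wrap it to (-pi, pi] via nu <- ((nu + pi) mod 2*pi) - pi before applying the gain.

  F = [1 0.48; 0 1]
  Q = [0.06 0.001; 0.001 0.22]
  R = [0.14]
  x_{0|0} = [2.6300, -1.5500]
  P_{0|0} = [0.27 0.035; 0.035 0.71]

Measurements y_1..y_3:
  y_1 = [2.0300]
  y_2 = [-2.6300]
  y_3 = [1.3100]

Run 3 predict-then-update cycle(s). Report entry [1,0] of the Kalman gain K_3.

K[1,0] = 1.0710

step 1: x^-=[1.8860, -1.5500]  P^-=[0.5272 0.3768; 0.3768 0.9300]  H_jac=[0.2601 0.3165]  S=[0.3308]  K=[0.7749; 1.1858]  nu=[2.7179]  x^+=[3.9921, 1.6730]  P^+=[0.3285 0.0728; 0.0728 0.4648]
step 2: x^-=[4.7952, 1.6730]  P^-=[0.5655 0.2969; 0.2969 0.6848]  H_jac=[-0.0649 0.1859]  S=[0.1589]  K=[0.1165; 0.6800]  nu=[-2.9657]  x^+=[4.4496, -0.3438]  P^+=[0.5633 0.2843; 0.2843 0.6113]
step 3: x^-=[4.2846, -0.3438]  P^-=[1.0371 0.5787; 0.5787 0.8313]  H_jac=[0.0186 0.2319]  S=[0.1901]  K=[0.8077; 1.0710]  nu=[1.3901]  x^+=[5.4073, 1.1449]  P^+=[0.9131 0.4143; 0.4143 0.6133]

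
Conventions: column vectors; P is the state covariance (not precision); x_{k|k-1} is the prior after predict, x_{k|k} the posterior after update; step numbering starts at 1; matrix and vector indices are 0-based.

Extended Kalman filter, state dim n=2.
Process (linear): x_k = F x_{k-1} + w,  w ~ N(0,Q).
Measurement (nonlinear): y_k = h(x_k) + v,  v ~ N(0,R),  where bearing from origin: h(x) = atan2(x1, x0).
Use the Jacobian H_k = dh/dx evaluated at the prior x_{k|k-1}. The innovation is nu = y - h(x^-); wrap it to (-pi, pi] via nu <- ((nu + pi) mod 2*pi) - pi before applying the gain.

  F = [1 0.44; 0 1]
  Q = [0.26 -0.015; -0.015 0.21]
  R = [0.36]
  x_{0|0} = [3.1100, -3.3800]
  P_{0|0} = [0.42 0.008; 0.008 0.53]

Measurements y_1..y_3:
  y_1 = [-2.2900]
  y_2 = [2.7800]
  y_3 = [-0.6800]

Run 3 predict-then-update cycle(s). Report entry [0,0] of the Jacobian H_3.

step 1: x^-=[1.6228, -3.3800]  P^-=[0.7896 0.2262; 0.2262 0.7400]  H_jac=[0.2404 0.1154]  S=[0.4281]  K=[0.5045; 0.3266]  nu=[-1.1668]  x^+=[1.0341, -3.7611]  P^+=[0.6807 0.1557; 0.1557 0.6943]
step 2: x^-=[-0.6208, -3.7611]  P^-=[1.2121 0.4462; 0.4462 0.9043]  H_jac=[0.2588 -0.0427]  S=[0.4330]  K=[0.6805; 0.1775]  nu=[-1.7688]  x^+=[-1.8245, -4.0750]  P^+=[1.0116 0.3939; 0.3939 0.8907]
step 3: x^-=[-3.6175, -4.0750]  P^-=[1.7906 0.7708; 0.7708 1.1007]  H_jac=[0.1372 -0.1218]  S=[0.3843]  K=[0.3951; -0.0737]  nu=[1.6168]  x^+=[-2.9787, -4.1942]  P^+=[1.7306 0.7820; 0.7820 1.0986]

H_jac[0,0] = 0.1372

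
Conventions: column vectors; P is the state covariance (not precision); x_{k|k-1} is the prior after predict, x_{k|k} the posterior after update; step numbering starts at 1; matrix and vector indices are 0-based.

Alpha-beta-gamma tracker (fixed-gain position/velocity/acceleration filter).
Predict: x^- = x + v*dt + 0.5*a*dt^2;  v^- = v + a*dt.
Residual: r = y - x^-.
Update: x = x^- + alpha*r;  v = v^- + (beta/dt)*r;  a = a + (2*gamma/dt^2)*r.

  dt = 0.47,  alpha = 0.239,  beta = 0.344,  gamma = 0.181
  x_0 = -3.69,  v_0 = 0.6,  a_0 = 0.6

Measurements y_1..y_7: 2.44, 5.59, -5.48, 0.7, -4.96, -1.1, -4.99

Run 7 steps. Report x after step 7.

x_post = -20.9109

step 1: x_pred=-3.3417  r=5.7817  x^+=-1.9599  v^+=5.1137  a^+=10.0748
step 2: x_pred=1.5563  r=4.0337  x^+=2.5204  v^+=12.8012  a^+=16.6850
step 3: x_pred=10.3798  r=-15.8598  x^+=6.5893  v^+=9.0351  a^+=-9.3052
step 4: x_pred=9.8081  r=-9.1081  x^+=7.6312  v^+=-2.0046  a^+=-24.2311
step 5: x_pred=4.0127  r=-8.9727  x^+=1.8682  v^+=-19.9605  a^+=-38.9351
step 6: x_pred=-11.8136  r=10.7136  x^+=-9.2530  v^+=-30.4186  a^+=-21.3782
step 7: x_pred=-25.9110  r=20.9210  x^+=-20.9109  v^+=-25.1540  a^+=12.9061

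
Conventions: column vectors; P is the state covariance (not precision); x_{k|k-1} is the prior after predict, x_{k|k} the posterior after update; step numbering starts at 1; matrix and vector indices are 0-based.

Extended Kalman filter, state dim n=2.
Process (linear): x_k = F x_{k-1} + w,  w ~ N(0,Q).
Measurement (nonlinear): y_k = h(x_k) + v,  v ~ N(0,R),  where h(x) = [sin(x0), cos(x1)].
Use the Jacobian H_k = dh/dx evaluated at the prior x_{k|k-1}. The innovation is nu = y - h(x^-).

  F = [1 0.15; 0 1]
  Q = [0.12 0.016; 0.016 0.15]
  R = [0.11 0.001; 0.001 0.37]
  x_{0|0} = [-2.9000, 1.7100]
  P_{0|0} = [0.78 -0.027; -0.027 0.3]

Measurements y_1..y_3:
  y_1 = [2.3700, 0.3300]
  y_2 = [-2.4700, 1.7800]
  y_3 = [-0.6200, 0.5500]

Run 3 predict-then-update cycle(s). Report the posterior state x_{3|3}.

x_post = [-7.4370, 0.5055]

step 1: x^-=[-2.6435, 1.7100]  P^-=[0.8987 0.0340; 0.0340 0.4500]  H_jac=[-0.8785 0.0000; 0.0000 -0.9903]  S=[0.8035 0.0306; 0.0306 0.8113]  K=[-0.9823 -0.0045; -0.0163 -0.5487]  nu=[2.8478, 0.4688]  x^+=[-5.4430, 1.4064]  P^+=[0.1230 0.0027; 0.0027 0.2050]
step 2: x^-=[-5.2320, 1.4064]  P^-=[0.2484 0.0494; 0.0494 0.3550]  H_jac=[0.4966 0.0000; 0.0000 -0.9865]  S=[0.1713 -0.0232; -0.0232 0.7155]  K=[0.7142 -0.0450; 0.0773 -0.4870]  nu=[-3.3380, 1.6164]  x^+=[-7.6887, 0.3613]  P^+=[0.1581 0.0161; 0.0161 0.1826]
step 3: x^-=[-7.6345, 0.3613]  P^-=[0.2871 0.0595; 0.0595 0.3326]  H_jac=[0.2177 0.0000; 0.0000 -0.3535]  S=[0.1236 -0.0036; -0.0036 0.4116]  K=[0.5043 -0.0467; 0.0966 -0.2848]  nu=[0.3560, -0.3854]  x^+=[-7.4370, 0.5055]  P^+=[0.2546 0.0475; 0.0475 0.2978]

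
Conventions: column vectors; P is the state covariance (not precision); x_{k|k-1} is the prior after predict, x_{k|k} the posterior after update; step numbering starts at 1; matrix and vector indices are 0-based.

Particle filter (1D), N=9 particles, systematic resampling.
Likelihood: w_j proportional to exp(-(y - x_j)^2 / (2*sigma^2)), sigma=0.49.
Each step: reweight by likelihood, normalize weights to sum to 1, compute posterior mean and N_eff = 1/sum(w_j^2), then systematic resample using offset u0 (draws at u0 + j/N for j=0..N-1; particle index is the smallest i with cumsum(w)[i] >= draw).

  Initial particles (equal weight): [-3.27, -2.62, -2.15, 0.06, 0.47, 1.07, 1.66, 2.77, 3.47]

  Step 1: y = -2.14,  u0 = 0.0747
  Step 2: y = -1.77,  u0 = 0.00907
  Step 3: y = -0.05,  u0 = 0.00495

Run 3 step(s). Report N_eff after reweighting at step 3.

N_eff = 7.0412

step 1: w=[0.0415, 0.3665, 0.5920, 0.0000, 0.0000, 0.0000, 0.0000, 0.0000, 0.0000]  mean=-2.3686  Neff=2.0554  idx=[1, 1, 1, 2, 2, 2, 2, 2, 2]
step 2: w=[0.0435, 0.0435, 0.0435, 0.1449, 0.1449, 0.1449, 0.1449, 0.1449, 0.1449]  mean=-2.2113  Neff=7.5934  idx=[0, 2, 3, 4, 5, 5, 6, 7, 8]
step 3: w=[0.0015, 0.0015, 0.1424, 0.1424, 0.1424, 0.1424, 0.1424, 0.1424, 0.1424]  mean=-2.1514  Neff=7.0412  idx=[2, 2, 3, 4, 5, 5, 6, 7, 8]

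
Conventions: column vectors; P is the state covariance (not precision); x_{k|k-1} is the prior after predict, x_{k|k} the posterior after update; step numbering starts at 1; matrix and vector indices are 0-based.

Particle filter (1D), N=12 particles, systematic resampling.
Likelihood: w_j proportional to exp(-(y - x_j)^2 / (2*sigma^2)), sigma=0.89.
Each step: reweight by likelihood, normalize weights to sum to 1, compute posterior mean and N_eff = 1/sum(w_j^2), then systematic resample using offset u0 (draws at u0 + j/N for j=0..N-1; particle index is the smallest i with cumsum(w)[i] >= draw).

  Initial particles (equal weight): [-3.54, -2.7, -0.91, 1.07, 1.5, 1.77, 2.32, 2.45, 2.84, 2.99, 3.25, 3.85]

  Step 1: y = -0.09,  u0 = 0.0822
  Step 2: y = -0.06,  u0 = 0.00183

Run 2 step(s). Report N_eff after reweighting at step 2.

N_eff = 9.7756

step 1: w=[0.0004, 0.0093, 0.4475, 0.2926, 0.1387, 0.0770, 0.0175, 0.0117, 0.0030, 0.0017, 0.0006, 0.0000]  mean=0.3088  Neff=3.2096  idx=[2, 2, 2, 2, 2, 3, 3, 3, 3, 4, 5, 9]
step 2: w=[0.1197, 0.1197, 0.1197, 0.1197, 0.1197, 0.0844, 0.0844, 0.0844, 0.0844, 0.0406, 0.0228, 0.0005]  mean=-0.0807  Neff=9.7756  idx=[0, 0, 1, 2, 2, 3, 4, 4, 5, 6, 7, 8]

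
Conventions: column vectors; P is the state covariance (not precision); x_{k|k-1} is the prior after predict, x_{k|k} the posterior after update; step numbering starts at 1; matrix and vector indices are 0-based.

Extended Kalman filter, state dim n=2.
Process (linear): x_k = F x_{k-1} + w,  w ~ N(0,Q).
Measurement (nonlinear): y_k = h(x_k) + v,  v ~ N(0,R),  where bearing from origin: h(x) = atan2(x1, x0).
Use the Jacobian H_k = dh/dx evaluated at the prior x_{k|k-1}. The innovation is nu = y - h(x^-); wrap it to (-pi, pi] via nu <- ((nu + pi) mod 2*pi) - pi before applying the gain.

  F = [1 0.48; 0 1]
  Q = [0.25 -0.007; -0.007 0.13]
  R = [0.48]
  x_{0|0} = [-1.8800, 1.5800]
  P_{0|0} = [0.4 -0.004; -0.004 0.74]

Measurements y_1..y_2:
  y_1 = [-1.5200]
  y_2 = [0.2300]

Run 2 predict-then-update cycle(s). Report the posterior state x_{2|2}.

x_post = [-1.4792, 1.7730]

step 1: x^-=[-1.1216, 1.5800]  P^-=[0.8167 0.3442; 0.3442 0.8700]  H_jac=[-0.4208 -0.2987]  S=[0.7888]  K=[-0.5660; -0.5131]  nu=[2.5751]  x^+=[-2.5792, 0.2587]  P^+=[0.5639 0.1151; 0.1151 0.6623]
step 2: x^-=[-2.4550, 0.2587]  P^-=[1.0770 0.4260; 0.4260 0.7923]  H_jac=[-0.0425 -0.4029]  S=[0.6251]  K=[-0.3477; -0.5395]  nu=[-2.8066]  x^+=[-1.4792, 1.7730]  P^+=[1.0014 0.3087; 0.3087 0.6103]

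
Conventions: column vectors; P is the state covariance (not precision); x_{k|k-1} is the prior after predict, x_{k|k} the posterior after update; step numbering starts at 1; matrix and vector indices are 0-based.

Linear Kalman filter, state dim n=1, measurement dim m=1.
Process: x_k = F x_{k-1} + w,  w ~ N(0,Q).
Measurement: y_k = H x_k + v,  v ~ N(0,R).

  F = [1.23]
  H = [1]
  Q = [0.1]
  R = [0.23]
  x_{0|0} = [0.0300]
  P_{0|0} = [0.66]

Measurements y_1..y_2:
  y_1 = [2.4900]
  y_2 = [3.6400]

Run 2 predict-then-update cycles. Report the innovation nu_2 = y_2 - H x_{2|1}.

step 1: x^-=[0.0369]  P^-=[1.0985]  S=[1.3285]  K=[0.8269]  nu=[2.4531]  x^+=[2.0653]  P^+=[0.1902]
step 2: x^-=[2.5403]  P^-=[0.3877]  S=[0.6177]  K=[0.6277]  nu=[1.0997]  x^+=[3.2306]  P^+=[0.1444]

innov = [1.0997]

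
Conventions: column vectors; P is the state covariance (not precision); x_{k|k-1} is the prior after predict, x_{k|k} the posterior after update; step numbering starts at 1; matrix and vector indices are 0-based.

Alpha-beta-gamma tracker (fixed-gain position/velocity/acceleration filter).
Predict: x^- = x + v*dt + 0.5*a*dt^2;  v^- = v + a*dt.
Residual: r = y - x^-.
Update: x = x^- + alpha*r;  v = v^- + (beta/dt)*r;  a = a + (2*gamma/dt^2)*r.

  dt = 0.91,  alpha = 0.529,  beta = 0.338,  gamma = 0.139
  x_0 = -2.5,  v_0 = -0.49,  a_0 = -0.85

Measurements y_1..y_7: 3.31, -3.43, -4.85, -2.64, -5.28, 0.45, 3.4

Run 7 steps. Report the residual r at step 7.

resid = 6.3780

step 1: x_pred=-3.2978  r=6.6078  x^+=0.1977  v^+=1.1908  a^+=1.3683
step 2: x_pred=1.8479  r=-5.2779  x^+=-0.9441  v^+=0.4756  a^+=-0.4035
step 3: x_pred=-0.6784  r=-4.1716  x^+=-2.8852  v^+=-1.4411  a^+=-1.8040
step 4: x_pred=-4.9435  r=2.3035  x^+=-3.7249  v^+=-2.2271  a^+=-1.0307
step 5: x_pred=-6.1784  r=0.8984  x^+=-5.7031  v^+=-2.8314  a^+=-0.7291
step 6: x_pred=-8.5816  r=9.0316  x^+=-3.8039  v^+=-0.1403  a^+=2.3029
step 7: x_pred=-2.9780  r=6.3780  x^+=0.3959  v^+=4.3243  a^+=4.4440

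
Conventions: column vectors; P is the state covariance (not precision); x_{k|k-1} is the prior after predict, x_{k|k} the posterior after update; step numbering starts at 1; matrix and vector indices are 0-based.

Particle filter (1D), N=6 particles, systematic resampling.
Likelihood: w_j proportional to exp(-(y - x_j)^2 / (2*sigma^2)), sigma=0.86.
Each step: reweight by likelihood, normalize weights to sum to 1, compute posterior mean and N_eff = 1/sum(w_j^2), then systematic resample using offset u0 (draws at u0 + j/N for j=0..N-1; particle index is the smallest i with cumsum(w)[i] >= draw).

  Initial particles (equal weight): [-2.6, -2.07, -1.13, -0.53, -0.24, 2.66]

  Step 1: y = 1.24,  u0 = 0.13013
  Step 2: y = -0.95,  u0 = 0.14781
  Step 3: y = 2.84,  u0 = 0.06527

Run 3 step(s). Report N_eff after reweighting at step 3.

step 1: w=[0.0001, 0.0010, 0.0358, 0.1919, 0.3630, 0.4083]  mean=0.8545  Neff=2.9714  idx=[3, 4, 4, 5, 5, 5]
step 2: w=[0.3842, 0.3078, 0.3078, 0.0001, 0.0001, 0.0001]  mean=-0.3508  Neff=2.9666  idx=[0, 0, 1, 1, 2, 2]
step 3: w=[0.0619, 0.0619, 0.2191, 0.2191, 0.2191, 0.2191]  mean=-0.2759  Neff=5.0095  idx=[1, 2, 3, 4, 4, 5]

N_eff = 5.0095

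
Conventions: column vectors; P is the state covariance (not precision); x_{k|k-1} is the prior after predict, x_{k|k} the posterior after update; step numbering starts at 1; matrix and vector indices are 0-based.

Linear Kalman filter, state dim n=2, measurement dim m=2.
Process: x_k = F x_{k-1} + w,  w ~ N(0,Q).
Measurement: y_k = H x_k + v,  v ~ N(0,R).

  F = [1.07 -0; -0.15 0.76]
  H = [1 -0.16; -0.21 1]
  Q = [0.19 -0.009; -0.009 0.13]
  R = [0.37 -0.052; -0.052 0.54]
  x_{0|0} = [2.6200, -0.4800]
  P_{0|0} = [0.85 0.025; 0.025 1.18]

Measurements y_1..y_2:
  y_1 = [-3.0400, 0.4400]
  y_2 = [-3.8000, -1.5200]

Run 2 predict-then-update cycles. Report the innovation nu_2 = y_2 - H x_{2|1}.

innov = [-2.0098, -2.1511]

step 1: x^-=[2.8034, -0.7578]  P^-=[1.1632 -0.1251; -0.1251 0.8250]  S=[1.5943 -0.5576; -0.5576 1.4688]  K=[0.7543 0.0349; 0.0478 0.5977]  nu=[-5.9646, 1.7865]  x^+=[-1.6336, 0.0251]  P^+=[0.2835 0.0392; 0.0392 0.3285]
step 2: x^-=[-1.7479, 0.2641]  P^-=[0.5146 -0.0227; -0.0227 0.3172]  S=[0.9000 -0.2343; -0.2343 0.8894]  K=[0.5771 0.0050; 0.0136 0.3656]  nu=[-2.0098, -2.1511]  x^+=[-2.9186, -0.5495]  P^+=[0.2162 0.0181; 0.0181 0.2005]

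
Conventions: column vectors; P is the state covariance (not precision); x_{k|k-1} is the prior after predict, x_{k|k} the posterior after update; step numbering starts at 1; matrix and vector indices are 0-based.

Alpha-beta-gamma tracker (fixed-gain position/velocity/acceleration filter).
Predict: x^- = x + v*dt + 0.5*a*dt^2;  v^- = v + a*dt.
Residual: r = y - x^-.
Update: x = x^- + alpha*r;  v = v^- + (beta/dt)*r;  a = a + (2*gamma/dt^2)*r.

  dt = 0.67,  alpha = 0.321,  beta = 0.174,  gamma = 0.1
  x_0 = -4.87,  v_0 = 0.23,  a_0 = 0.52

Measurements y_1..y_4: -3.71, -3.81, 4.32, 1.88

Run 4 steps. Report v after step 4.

v_post = 5.9890

step 1: x_pred=-4.5992  r=0.8892  x^+=-4.3138  v^+=0.8093  a^+=0.9162
step 2: x_pred=-3.5659  r=-0.2441  x^+=-3.6442  v^+=1.3598  a^+=0.8074
step 3: x_pred=-2.5520  r=6.8720  x^+=-0.3461  v^+=3.6854  a^+=3.8691
step 4: x_pred=2.9915  r=-1.1115  x^+=2.6347  v^+=5.9890  a^+=3.3739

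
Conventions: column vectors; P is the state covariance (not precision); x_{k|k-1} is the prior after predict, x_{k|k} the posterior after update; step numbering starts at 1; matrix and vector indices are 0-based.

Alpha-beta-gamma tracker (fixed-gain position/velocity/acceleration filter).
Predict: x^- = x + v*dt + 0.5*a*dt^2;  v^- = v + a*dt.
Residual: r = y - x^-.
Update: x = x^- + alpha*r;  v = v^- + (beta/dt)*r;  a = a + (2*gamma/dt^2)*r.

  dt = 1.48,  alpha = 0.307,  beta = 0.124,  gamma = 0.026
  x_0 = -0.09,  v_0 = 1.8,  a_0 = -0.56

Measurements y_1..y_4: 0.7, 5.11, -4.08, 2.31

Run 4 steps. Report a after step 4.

a_post = -0.5918

step 1: x_pred=1.9607  r=-1.2607  x^+=1.5737  v^+=0.8656  a^+=-0.5899
step 2: x_pred=2.2086  r=2.9014  x^+=3.0993  v^+=0.2356  a^+=-0.5210
step 3: x_pred=2.8773  r=-6.9573  x^+=0.7414  v^+=-1.1185  a^+=-0.6862
step 4: x_pred=-1.6655  r=3.9755  x^+=-0.4450  v^+=-1.8010  a^+=-0.5918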